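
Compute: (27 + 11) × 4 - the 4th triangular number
Convert the 4th triangular number (triangular index) → 4×5/2 = 10 (decimal)
Expression in decimal: (27 + 11) × 4 - 10
Parentheses first: 27 + 11 = 38
Multiply: 38 × 4 = 152
Subtract: 152 - 10 = 142
142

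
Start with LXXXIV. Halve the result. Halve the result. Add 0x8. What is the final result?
Convert LXXXIV (Roman numeral) → 50 + 10 + 10 + 10 + 4 = 84 (decimal)
Start: 84
84 ÷ 2 = 42
42 ÷ 2 = 21
Convert 0x8 (hexadecimal) → 8 (decimal)
21 + 8 = 29
29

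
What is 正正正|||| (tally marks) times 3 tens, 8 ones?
Convert 正正正|||| (tally marks) → 5 + 5 + 5 + 4 = 19 (decimal)
Convert 3 tens, 8 ones (place-value notation) → 3×10 + 8 = 38 (decimal)
Compute 19 × 38 = 722
722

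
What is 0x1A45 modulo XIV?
Convert 0x1A45 (hexadecimal) → 1×4096 + 10×256 + 4×16 + 5 = 6725 (decimal)
Convert XIV (Roman numeral) → 10 + 4 = 14 (decimal)
Compute 6725 mod 14 = 5
5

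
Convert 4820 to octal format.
Convert 4820 (decimal) → 4820 = 1×4096 + 1×512 + 3×64 + 2×8 + 4 → 0o11324 (octal)
0o11324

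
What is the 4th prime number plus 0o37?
The 4th prime number = 7
Convert 0o37 (octal) → 3×8 + 7 = 31 (decimal)
Compute 7 + 31 = 38
38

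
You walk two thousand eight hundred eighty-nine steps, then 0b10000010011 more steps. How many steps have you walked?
Convert two thousand eight hundred eighty-nine (English words) → 2×1000 + 8×100 + 89 = 2889 (decimal)
Convert 0b10000010011 (binary) → 1024 + 16 + 2 + 1 = 1043 (decimal)
Compute 2889 + 1043 = 3932
3932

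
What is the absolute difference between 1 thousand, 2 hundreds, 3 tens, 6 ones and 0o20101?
Convert 1 thousand, 2 hundreds, 3 tens, 6 ones (place-value notation) → 1×1000 + 2×100 + 3×10 + 6 = 1236 (decimal)
Convert 0o20101 (octal) → 2×4096 + 1×64 + 1 = 8257 (decimal)
Compute |1236 - 8257| = 7021
7021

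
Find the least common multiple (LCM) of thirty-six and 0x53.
Convert thirty-six (English words) → 36 (decimal)
Convert 0x53 (hexadecimal) → 5×16 + 3 = 83 (decimal)
Compute lcm(36, 83) = 2988
2988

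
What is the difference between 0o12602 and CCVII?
Convert 0o12602 (octal) → 1×4096 + 2×512 + 6×64 + 2 = 5506 (decimal)
Convert CCVII (Roman numeral) → 100 + 100 + 5 + 1 + 1 = 207 (decimal)
Difference: |5506 - 207| = 5299
5299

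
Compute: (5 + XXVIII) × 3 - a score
Convert XXVIII (Roman numeral) → 10 + 10 + 5 + 1 + 1 + 1 = 28 (decimal)
Convert a score (colloquial) → 20 (decimal)
Expression in decimal: (5 + 28) × 3 - 20
Parentheses first: 5 + 28 = 33
Multiply: 33 × 3 = 99
Subtract: 99 - 20 = 79
79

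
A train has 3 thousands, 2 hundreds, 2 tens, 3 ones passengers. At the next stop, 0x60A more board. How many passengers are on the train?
Convert 3 thousands, 2 hundreds, 2 tens, 3 ones (place-value notation) → 3×1000 + 2×100 + 2×10 + 3 = 3223 (decimal)
Convert 0x60A (hexadecimal) → 6×256 + 10 = 1546 (decimal)
Compute 3223 + 1546 = 4769
4769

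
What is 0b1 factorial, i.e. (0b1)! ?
Convert 0b1 (binary) → 1 (decimal)
Compute 1! = 1
1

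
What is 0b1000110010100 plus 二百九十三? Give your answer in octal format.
Convert 0b1000110010100 (binary) → 4096 + 256 + 128 + 16 + 4 = 4500 (decimal)
Convert 二百九十三 (Chinese numeral) → 2×100 + 9×10 + 3 = 293 (decimal)
Compute 4500 + 293 = 4793
Convert 4793 (decimal) → 4793 = 1×4096 + 1×512 + 2×64 + 7×8 + 1 → 0o11271 (octal)
0o11271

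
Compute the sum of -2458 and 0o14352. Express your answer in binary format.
Convert 0o14352 (octal) → 1×4096 + 4×512 + 3×64 + 5×8 + 2 = 6378 (decimal)
Compute -2458 + 6378 = 3920
Convert 3920 (decimal) → 3920 = 2048 + 1024 + 512 + 256 + 64 + 16 → 0b111101010000 (binary)
0b111101010000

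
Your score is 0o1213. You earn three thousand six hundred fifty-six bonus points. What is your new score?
Convert 0o1213 (octal) → 1×512 + 2×64 + 1×8 + 3 = 651 (decimal)
Convert three thousand six hundred fifty-six (English words) → 3×1000 + 6×100 + 56 = 3656 (decimal)
Compute 651 + 3656 = 4307
4307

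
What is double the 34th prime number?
The 34th prime number = 139
Compute 139 × 2 = 278
278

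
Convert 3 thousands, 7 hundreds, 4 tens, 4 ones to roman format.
Convert 3 thousands, 7 hundreds, 4 tens, 4 ones (place-value notation) → 3×1000 + 7×100 + 4×10 + 4 = 3744 (decimal)
Convert 3744 (decimal) → 3744 = 1000 + 1000 + 1000 + 500 + 100 + 100 + 40 + 4 → MMMDCCXLIV (Roman numeral)
MMMDCCXLIV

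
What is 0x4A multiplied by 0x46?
Convert 0x4A (hexadecimal) → 4×16 + 10 = 74 (decimal)
Convert 0x46 (hexadecimal) → 4×16 + 6 = 70 (decimal)
Compute 74 × 70 = 5180
5180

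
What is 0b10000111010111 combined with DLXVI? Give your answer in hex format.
Convert 0b10000111010111 (binary) → 8192 + 256 + 128 + 64 + 16 + 4 + 2 + 1 = 8663 (decimal)
Convert DLXVI (Roman numeral) → 500 + 50 + 10 + 5 + 1 = 566 (decimal)
Compute 8663 + 566 = 9229
Convert 9229 (decimal) → 9229 = 2×4096 + 4×256 + 13 → 0x240D (hexadecimal)
0x240D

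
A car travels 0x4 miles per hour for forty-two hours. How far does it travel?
Convert 0x4 (hexadecimal) → 4 (decimal)
Convert forty-two (English words) → 42 (decimal)
Compute 4 × 42 = 168
168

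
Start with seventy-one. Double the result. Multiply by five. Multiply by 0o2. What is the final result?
Convert seventy-one (English words) → 71 (decimal)
Start: 71
71 × 2 = 142
Convert five (English words) → 5 (decimal)
142 × 5 = 710
Convert 0o2 (octal) → 2 (decimal)
710 × 2 = 1420
1420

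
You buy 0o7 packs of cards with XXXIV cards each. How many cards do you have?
Convert XXXIV (Roman numeral) → 10 + 10 + 10 + 4 = 34 (decimal)
Convert 0o7 (octal) → 7 (decimal)
Compute 34 × 7 = 238
238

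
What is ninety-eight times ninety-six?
Convert ninety-eight (English words) → 98 (decimal)
Convert ninety-six (English words) → 96 (decimal)
Compute 98 × 96 = 9408
9408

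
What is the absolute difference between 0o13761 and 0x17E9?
Convert 0o13761 (octal) → 1×4096 + 3×512 + 7×64 + 6×8 + 1 = 6129 (decimal)
Convert 0x17E9 (hexadecimal) → 1×4096 + 7×256 + 14×16 + 9 = 6121 (decimal)
Compute |6129 - 6121| = 8
8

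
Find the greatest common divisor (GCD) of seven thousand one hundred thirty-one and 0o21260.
Convert seven thousand one hundred thirty-one (English words) → 7×1000 + 1×100 + 31 = 7131 (decimal)
Convert 0o21260 (octal) → 2×4096 + 1×512 + 2×64 + 6×8 = 8880 (decimal)
Compute gcd(7131, 8880) = 3
3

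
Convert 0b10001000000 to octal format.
Convert 0b10001000000 (binary) → 1024 + 64 = 1088 (decimal)
Convert 1088 (decimal) → 1088 = 2×512 + 1×64 → 0o2100 (octal)
0o2100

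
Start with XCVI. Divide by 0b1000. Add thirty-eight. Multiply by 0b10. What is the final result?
Convert XCVI (Roman numeral) → 90 + 5 + 1 = 96 (decimal)
Start: 96
Convert 0b1000 (binary) → 8 (decimal)
96 ÷ 8 = 12
Convert thirty-eight (English words) → 38 (decimal)
12 + 38 = 50
Convert 0b10 (binary) → 2 (decimal)
50 × 2 = 100
100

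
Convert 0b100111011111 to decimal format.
Convert 0b100111011111 (binary) → 2048 + 256 + 128 + 64 + 16 + 8 + 4 + 2 + 1 = 2527 (decimal)
2527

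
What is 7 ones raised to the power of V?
Convert 7 ones (place-value notation) → 7 (decimal)
Convert V (Roman numeral) → 5 (decimal)
Compute 7 ^ 5 = 16807
16807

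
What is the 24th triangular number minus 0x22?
The 24th triangular number = 24×25/2 = 300
Convert 0x22 (hexadecimal) → 2×16 + 2 = 34 (decimal)
Compute 300 - 34 = 266
266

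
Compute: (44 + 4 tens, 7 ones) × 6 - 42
Convert 4 tens, 7 ones (place-value notation) → 4×10 + 7 = 47 (decimal)
Expression in decimal: (44 + 47) × 6 - 42
Parentheses first: 44 + 47 = 91
Multiply: 91 × 6 = 546
Subtract: 546 - 42 = 504
504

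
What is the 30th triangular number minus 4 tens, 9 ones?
The 30th triangular number = 30×31/2 = 465
Convert 4 tens, 9 ones (place-value notation) → 4×10 + 9 = 49 (decimal)
Compute 465 - 49 = 416
416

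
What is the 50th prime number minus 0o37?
The 50th prime number = 229
Convert 0o37 (octal) → 3×8 + 7 = 31 (decimal)
Compute 229 - 31 = 198
198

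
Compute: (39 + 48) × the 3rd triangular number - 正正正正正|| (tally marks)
Convert the 3rd triangular number (triangular index) → 3×4/2 = 6 (decimal)
Convert 正正正正正|| (tally marks) → 5 + 5 + 5 + 5 + 5 + 2 = 27 (decimal)
Expression in decimal: (39 + 48) × 6 - 27
Parentheses first: 39 + 48 = 87
Multiply: 87 × 6 = 522
Subtract: 522 - 27 = 495
495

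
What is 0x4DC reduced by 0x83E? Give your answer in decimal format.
Convert 0x4DC (hexadecimal) → 4×256 + 13×16 + 12 = 1244 (decimal)
Convert 0x83E (hexadecimal) → 8×256 + 3×16 + 14 = 2110 (decimal)
Compute 1244 - 2110 = -866
-866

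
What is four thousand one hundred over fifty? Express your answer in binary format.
Convert four thousand one hundred (English words) → 4×1000 + 1×100 = 4100 (decimal)
Convert fifty (English words) → 50 (decimal)
Compute 4100 ÷ 50 = 82
Convert 82 (decimal) → 82 = 64 + 16 + 2 → 0b1010010 (binary)
0b1010010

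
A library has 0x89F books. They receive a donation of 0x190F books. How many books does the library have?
Convert 0x89F (hexadecimal) → 8×256 + 9×16 + 15 = 2207 (decimal)
Convert 0x190F (hexadecimal) → 1×4096 + 9×256 + 15 = 6415 (decimal)
Compute 2207 + 6415 = 8622
8622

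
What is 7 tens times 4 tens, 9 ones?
Convert 7 tens (place-value notation) → 7×10 = 70 (decimal)
Convert 4 tens, 9 ones (place-value notation) → 4×10 + 9 = 49 (decimal)
Compute 70 × 49 = 3430
3430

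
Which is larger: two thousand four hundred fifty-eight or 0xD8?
Convert two thousand four hundred fifty-eight (English words) → 2×1000 + 4×100 + 58 = 2458 (decimal)
Convert 0xD8 (hexadecimal) → 13×16 + 8 = 216 (decimal)
Compare 2458 vs 216: larger = 2458
2458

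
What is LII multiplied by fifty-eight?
Convert LII (Roman numeral) → 50 + 1 + 1 = 52 (decimal)
Convert fifty-eight (English words) → 58 (decimal)
Compute 52 × 58 = 3016
3016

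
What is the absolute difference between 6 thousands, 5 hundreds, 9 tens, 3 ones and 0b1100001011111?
Convert 6 thousands, 5 hundreds, 9 tens, 3 ones (place-value notation) → 6×1000 + 5×100 + 9×10 + 3 = 6593 (decimal)
Convert 0b1100001011111 (binary) → 4096 + 2048 + 64 + 16 + 8 + 4 + 2 + 1 = 6239 (decimal)
Compute |6593 - 6239| = 354
354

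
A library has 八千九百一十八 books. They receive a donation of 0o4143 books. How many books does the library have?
Convert 八千九百一十八 (Chinese numeral) → 8×1000 + 9×100 + 1×10 + 8 = 8918 (decimal)
Convert 0o4143 (octal) → 4×512 + 1×64 + 4×8 + 3 = 2147 (decimal)
Compute 8918 + 2147 = 11065
11065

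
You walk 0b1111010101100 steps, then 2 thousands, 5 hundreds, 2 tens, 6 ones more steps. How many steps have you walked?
Convert 0b1111010101100 (binary) → 4096 + 2048 + 1024 + 512 + 128 + 32 + 8 + 4 = 7852 (decimal)
Convert 2 thousands, 5 hundreds, 2 tens, 6 ones (place-value notation) → 2×1000 + 5×100 + 2×10 + 6 = 2526 (decimal)
Compute 7852 + 2526 = 10378
10378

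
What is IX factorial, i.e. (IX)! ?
Convert IX (Roman numeral) → 9 (decimal)
Compute 9! = 362880
362880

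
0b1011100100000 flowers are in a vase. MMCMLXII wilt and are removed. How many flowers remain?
Convert 0b1011100100000 (binary) → 4096 + 1024 + 512 + 256 + 32 = 5920 (decimal)
Convert MMCMLXII (Roman numeral) → 1000 + 1000 + 900 + 50 + 10 + 1 + 1 = 2962 (decimal)
Compute 5920 - 2962 = 2958
2958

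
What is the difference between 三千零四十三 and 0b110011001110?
Convert 三千零四十三 (Chinese numeral) → 3×1000 + 4×10 + 3 = 3043 (decimal)
Convert 0b110011001110 (binary) → 2048 + 1024 + 128 + 64 + 8 + 4 + 2 = 3278 (decimal)
Difference: |3043 - 3278| = 235
235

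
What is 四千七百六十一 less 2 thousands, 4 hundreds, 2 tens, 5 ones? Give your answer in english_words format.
Convert 四千七百六十一 (Chinese numeral) → 4×1000 + 7×100 + 6×10 + 1 = 4761 (decimal)
Convert 2 thousands, 4 hundreds, 2 tens, 5 ones (place-value notation) → 2×1000 + 4×100 + 2×10 + 5 = 2425 (decimal)
Compute 4761 - 2425 = 2336
Convert 2336 (decimal) → 2336 = 2×1000 + 3×100 + 36 → two thousand three hundred thirty-six (English words)
two thousand three hundred thirty-six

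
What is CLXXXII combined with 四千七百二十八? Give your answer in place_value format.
Convert CLXXXII (Roman numeral) → 100 + 50 + 10 + 10 + 10 + 1 + 1 = 182 (decimal)
Convert 四千七百二十八 (Chinese numeral) → 4×1000 + 7×100 + 2×10 + 8 = 4728 (decimal)
Compute 182 + 4728 = 4910
Convert 4910 (decimal) → 4910 = 4×1000 + 9×100 + 1×10 → 4 thousands, 9 hundreds, 1 ten (place-value notation)
4 thousands, 9 hundreds, 1 ten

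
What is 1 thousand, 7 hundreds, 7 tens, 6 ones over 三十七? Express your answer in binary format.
Convert 1 thousand, 7 hundreds, 7 tens, 6 ones (place-value notation) → 1×1000 + 7×100 + 7×10 + 6 = 1776 (decimal)
Convert 三十七 (Chinese numeral) → 3×10 + 7 = 37 (decimal)
Compute 1776 ÷ 37 = 48
Convert 48 (decimal) → 48 = 32 + 16 → 0b110000 (binary)
0b110000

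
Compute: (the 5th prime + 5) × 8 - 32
Convert the 5th prime (prime index) → 11 (decimal)
Expression in decimal: (11 + 5) × 8 - 32
Parentheses first: 11 + 5 = 16
Multiply: 16 × 8 = 128
Subtract: 128 - 32 = 96
96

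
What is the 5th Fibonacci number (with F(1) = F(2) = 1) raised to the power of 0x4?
Convert the 5th Fibonacci number (with F(1) = F(2) = 1) (Fibonacci index) → 1, 1, 2, 3, 5 → 5 (decimal)
Convert 0x4 (hexadecimal) → 4 (decimal)
Compute 5 ^ 4 = 625
625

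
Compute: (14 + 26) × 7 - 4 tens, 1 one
Convert 4 tens, 1 one (place-value notation) → 4×10 + 1 = 41 (decimal)
Expression in decimal: (14 + 26) × 7 - 41
Parentheses first: 14 + 26 = 40
Multiply: 40 × 7 = 280
Subtract: 280 - 41 = 239
239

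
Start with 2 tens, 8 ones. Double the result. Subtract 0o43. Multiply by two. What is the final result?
Convert 2 tens, 8 ones (place-value notation) → 2×10 + 8 = 28 (decimal)
Start: 28
28 × 2 = 56
Convert 0o43 (octal) → 4×8 + 3 = 35 (decimal)
56 - 35 = 21
Convert two (English words) → 2 (decimal)
21 × 2 = 42
42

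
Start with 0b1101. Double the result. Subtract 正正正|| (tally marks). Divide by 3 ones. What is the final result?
Convert 0b1101 (binary) → 8 + 4 + 1 = 13 (decimal)
Start: 13
13 × 2 = 26
Convert 正正正|| (tally marks) → 5 + 5 + 5 + 2 = 17 (decimal)
26 - 17 = 9
Convert 3 ones (place-value notation) → 3 (decimal)
9 ÷ 3 = 3
3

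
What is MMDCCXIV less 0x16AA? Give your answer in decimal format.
Convert MMDCCXIV (Roman numeral) → 1000 + 1000 + 500 + 100 + 100 + 10 + 4 = 2714 (decimal)
Convert 0x16AA (hexadecimal) → 1×4096 + 6×256 + 10×16 + 10 = 5802 (decimal)
Compute 2714 - 5802 = -3088
-3088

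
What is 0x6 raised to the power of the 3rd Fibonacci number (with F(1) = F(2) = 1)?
Convert 0x6 (hexadecimal) → 6 (decimal)
Convert the 3rd Fibonacci number (with F(1) = F(2) = 1) (Fibonacci index) → 1, 1, 2 → 2 (decimal)
Compute 6 ^ 2 = 36
36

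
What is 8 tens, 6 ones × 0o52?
Convert 8 tens, 6 ones (place-value notation) → 8×10 + 6 = 86 (decimal)
Convert 0o52 (octal) → 5×8 + 2 = 42 (decimal)
Compute 86 × 42 = 3612
3612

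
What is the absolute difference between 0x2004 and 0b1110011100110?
Convert 0x2004 (hexadecimal) → 2×4096 + 4 = 8196 (decimal)
Convert 0b1110011100110 (binary) → 4096 + 2048 + 1024 + 128 + 64 + 32 + 4 + 2 = 7398 (decimal)
Compute |8196 - 7398| = 798
798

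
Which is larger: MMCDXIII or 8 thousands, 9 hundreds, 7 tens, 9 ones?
Convert MMCDXIII (Roman numeral) → 1000 + 1000 + 400 + 10 + 1 + 1 + 1 = 2413 (decimal)
Convert 8 thousands, 9 hundreds, 7 tens, 9 ones (place-value notation) → 8×1000 + 9×100 + 7×10 + 9 = 8979 (decimal)
Compare 2413 vs 8979: larger = 8979
8979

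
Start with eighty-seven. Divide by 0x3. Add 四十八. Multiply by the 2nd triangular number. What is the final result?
Convert eighty-seven (English words) → 87 (decimal)
Start: 87
Convert 0x3 (hexadecimal) → 3 (decimal)
87 ÷ 3 = 29
Convert 四十八 (Chinese numeral) → 4×10 + 8 = 48 (decimal)
29 + 48 = 77
Convert the 2nd triangular number (triangular index) → 2×3/2 = 3 (decimal)
77 × 3 = 231
231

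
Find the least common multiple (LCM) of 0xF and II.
Convert 0xF (hexadecimal) → 15 (decimal)
Convert II (Roman numeral) → 1 + 1 = 2 (decimal)
Compute lcm(15, 2) = 30
30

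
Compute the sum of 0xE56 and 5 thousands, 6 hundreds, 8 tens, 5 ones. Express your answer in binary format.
Convert 0xE56 (hexadecimal) → 14×256 + 5×16 + 6 = 3670 (decimal)
Convert 5 thousands, 6 hundreds, 8 tens, 5 ones (place-value notation) → 5×1000 + 6×100 + 8×10 + 5 = 5685 (decimal)
Compute 3670 + 5685 = 9355
Convert 9355 (decimal) → 9355 = 8192 + 1024 + 128 + 8 + 2 + 1 → 0b10010010001011 (binary)
0b10010010001011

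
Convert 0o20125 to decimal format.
Convert 0o20125 (octal) → 2×4096 + 1×64 + 2×8 + 5 = 8277 (decimal)
8277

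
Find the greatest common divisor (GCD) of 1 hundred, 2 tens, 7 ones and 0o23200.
Convert 1 hundred, 2 tens, 7 ones (place-value notation) → 1×100 + 2×10 + 7 = 127 (decimal)
Convert 0o23200 (octal) → 2×4096 + 3×512 + 2×64 = 9856 (decimal)
Compute gcd(127, 9856) = 1
1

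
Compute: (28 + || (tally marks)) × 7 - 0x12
Convert || (tally marks) → 2 (decimal)
Convert 0x12 (hexadecimal) → 1×16 + 2 = 18 (decimal)
Expression in decimal: (28 + 2) × 7 - 18
Parentheses first: 28 + 2 = 30
Multiply: 30 × 7 = 210
Subtract: 210 - 18 = 192
192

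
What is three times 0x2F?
Convert three (English words) → 3 (decimal)
Convert 0x2F (hexadecimal) → 2×16 + 15 = 47 (decimal)
Compute 3 × 47 = 141
141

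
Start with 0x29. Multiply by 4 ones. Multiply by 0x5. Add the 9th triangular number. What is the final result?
Convert 0x29 (hexadecimal) → 2×16 + 9 = 41 (decimal)
Start: 41
Convert 4 ones (place-value notation) → 4 (decimal)
41 × 4 = 164
Convert 0x5 (hexadecimal) → 5 (decimal)
164 × 5 = 820
Convert the 9th triangular number (triangular index) → 9×10/2 = 45 (decimal)
820 + 45 = 865
865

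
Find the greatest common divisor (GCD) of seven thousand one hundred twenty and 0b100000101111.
Convert seven thousand one hundred twenty (English words) → 7×1000 + 1×100 + 20 = 7120 (decimal)
Convert 0b100000101111 (binary) → 2048 + 32 + 8 + 4 + 2 + 1 = 2095 (decimal)
Compute gcd(7120, 2095) = 5
5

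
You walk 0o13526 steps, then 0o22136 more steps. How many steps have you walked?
Convert 0o13526 (octal) → 1×4096 + 3×512 + 5×64 + 2×8 + 6 = 5974 (decimal)
Convert 0o22136 (octal) → 2×4096 + 2×512 + 1×64 + 3×8 + 6 = 9310 (decimal)
Compute 5974 + 9310 = 15284
15284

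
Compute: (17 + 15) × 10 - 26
Parentheses first: 17 + 15 = 32
Multiply: 32 × 10 = 320
Subtract: 320 - 26 = 294
294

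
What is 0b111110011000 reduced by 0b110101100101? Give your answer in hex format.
Convert 0b111110011000 (binary) → 2048 + 1024 + 512 + 256 + 128 + 16 + 8 = 3992 (decimal)
Convert 0b110101100101 (binary) → 2048 + 1024 + 256 + 64 + 32 + 4 + 1 = 3429 (decimal)
Compute 3992 - 3429 = 563
Convert 563 (decimal) → 563 = 2×256 + 3×16 + 3 → 0x233 (hexadecimal)
0x233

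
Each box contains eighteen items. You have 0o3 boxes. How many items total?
Convert eighteen (English words) → 18 (decimal)
Convert 0o3 (octal) → 3 (decimal)
Compute 18 × 3 = 54
54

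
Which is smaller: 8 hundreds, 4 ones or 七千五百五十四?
Convert 8 hundreds, 4 ones (place-value notation) → 8×100 + 4 = 804 (decimal)
Convert 七千五百五十四 (Chinese numeral) → 7×1000 + 5×100 + 5×10 + 4 = 7554 (decimal)
Compare 804 vs 7554: smaller = 804
804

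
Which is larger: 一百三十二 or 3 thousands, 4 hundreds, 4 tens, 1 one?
Convert 一百三十二 (Chinese numeral) → 1×100 + 3×10 + 2 = 132 (decimal)
Convert 3 thousands, 4 hundreds, 4 tens, 1 one (place-value notation) → 3×1000 + 4×100 + 4×10 + 1 = 3441 (decimal)
Compare 132 vs 3441: larger = 3441
3441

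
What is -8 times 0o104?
Convert 0o104 (octal) → 1×64 + 4 = 68 (decimal)
Compute -8 × 68 = -544
-544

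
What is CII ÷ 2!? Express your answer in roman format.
Convert CII (Roman numeral) → 100 + 1 + 1 = 102 (decimal)
Convert 2! (factorial) → 2 (decimal)
Compute 102 ÷ 2 = 51
Convert 51 (decimal) → 51 = 50 + 1 → LI (Roman numeral)
LI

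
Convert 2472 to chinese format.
Convert 2472 (decimal) → 2472 = 2×1000 + 4×100 + 7×10 + 2 → 二千四百七十二 (Chinese numeral)
二千四百七十二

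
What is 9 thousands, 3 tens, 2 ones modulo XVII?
Convert 9 thousands, 3 tens, 2 ones (place-value notation) → 9×1000 + 3×10 + 2 = 9032 (decimal)
Convert XVII (Roman numeral) → 10 + 5 + 1 + 1 = 17 (decimal)
Compute 9032 mod 17 = 5
5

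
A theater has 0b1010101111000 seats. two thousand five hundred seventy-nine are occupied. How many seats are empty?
Convert 0b1010101111000 (binary) → 4096 + 1024 + 256 + 64 + 32 + 16 + 8 = 5496 (decimal)
Convert two thousand five hundred seventy-nine (English words) → 2×1000 + 5×100 + 79 = 2579 (decimal)
Compute 5496 - 2579 = 2917
2917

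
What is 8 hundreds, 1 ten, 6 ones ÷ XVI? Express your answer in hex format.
Convert 8 hundreds, 1 ten, 6 ones (place-value notation) → 8×100 + 1×10 + 6 = 816 (decimal)
Convert XVI (Roman numeral) → 10 + 5 + 1 = 16 (decimal)
Compute 816 ÷ 16 = 51
Convert 51 (decimal) → 51 = 3×16 + 3 → 0x33 (hexadecimal)
0x33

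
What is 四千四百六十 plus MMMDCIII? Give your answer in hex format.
Convert 四千四百六十 (Chinese numeral) → 4×1000 + 4×100 + 6×10 = 4460 (decimal)
Convert MMMDCIII (Roman numeral) → 1000 + 1000 + 1000 + 500 + 100 + 1 + 1 + 1 = 3603 (decimal)
Compute 4460 + 3603 = 8063
Convert 8063 (decimal) → 8063 = 1×4096 + 15×256 + 7×16 + 15 → 0x1F7F (hexadecimal)
0x1F7F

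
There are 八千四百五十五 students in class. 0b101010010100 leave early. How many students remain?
Convert 八千四百五十五 (Chinese numeral) → 8×1000 + 4×100 + 5×10 + 5 = 8455 (decimal)
Convert 0b101010010100 (binary) → 2048 + 512 + 128 + 16 + 4 = 2708 (decimal)
Compute 8455 - 2708 = 5747
5747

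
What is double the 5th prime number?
The 5th prime number = 11
Compute 11 × 2 = 22
22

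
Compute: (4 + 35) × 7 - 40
Parentheses first: 4 + 35 = 39
Multiply: 39 × 7 = 273
Subtract: 273 - 40 = 233
233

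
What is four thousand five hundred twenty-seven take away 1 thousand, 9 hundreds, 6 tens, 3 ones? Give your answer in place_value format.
Convert four thousand five hundred twenty-seven (English words) → 4×1000 + 5×100 + 27 = 4527 (decimal)
Convert 1 thousand, 9 hundreds, 6 tens, 3 ones (place-value notation) → 1×1000 + 9×100 + 6×10 + 3 = 1963 (decimal)
Compute 4527 - 1963 = 2564
Convert 2564 (decimal) → 2564 = 2×1000 + 5×100 + 6×10 + 4 → 2 thousands, 5 hundreds, 6 tens, 4 ones (place-value notation)
2 thousands, 5 hundreds, 6 tens, 4 ones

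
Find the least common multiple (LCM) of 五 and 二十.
Convert 五 (Chinese numeral) → 5 (decimal)
Convert 二十 (Chinese numeral) → 2×10 = 20 (decimal)
Compute lcm(5, 20) = 20
20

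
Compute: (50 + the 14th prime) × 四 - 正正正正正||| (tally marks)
Convert the 14th prime (prime index) → 43 (decimal)
Convert 四 (Chinese numeral) → 4 (decimal)
Convert 正正正正正||| (tally marks) → 5 + 5 + 5 + 5 + 5 + 3 = 28 (decimal)
Expression in decimal: (50 + 43) × 4 - 28
Parentheses first: 50 + 43 = 93
Multiply: 93 × 4 = 372
Subtract: 372 - 28 = 344
344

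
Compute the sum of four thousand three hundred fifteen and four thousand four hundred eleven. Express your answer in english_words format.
Convert four thousand three hundred fifteen (English words) → 4×1000 + 3×100 + 15 = 4315 (decimal)
Convert four thousand four hundred eleven (English words) → 4×1000 + 4×100 + 11 = 4411 (decimal)
Compute 4315 + 4411 = 8726
Convert 8726 (decimal) → 8726 = 8×1000 + 7×100 + 26 → eight thousand seven hundred twenty-six (English words)
eight thousand seven hundred twenty-six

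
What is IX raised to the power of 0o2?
Convert IX (Roman numeral) → 9 (decimal)
Convert 0o2 (octal) → 2 (decimal)
Compute 9 ^ 2 = 81
81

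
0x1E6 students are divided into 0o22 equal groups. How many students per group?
Convert 0x1E6 (hexadecimal) → 1×256 + 14×16 + 6 = 486 (decimal)
Convert 0o22 (octal) → 2×8 + 2 = 18 (decimal)
Compute 486 ÷ 18 = 27
27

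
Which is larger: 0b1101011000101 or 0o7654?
Convert 0b1101011000101 (binary) → 4096 + 2048 + 512 + 128 + 64 + 4 + 1 = 6853 (decimal)
Convert 0o7654 (octal) → 7×512 + 6×64 + 5×8 + 4 = 4012 (decimal)
Compare 6853 vs 4012: larger = 6853
6853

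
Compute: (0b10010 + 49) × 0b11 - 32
Convert 0b10010 (binary) → 16 + 2 = 18 (decimal)
Convert 0b11 (binary) → 2 + 1 = 3 (decimal)
Expression in decimal: (18 + 49) × 3 - 32
Parentheses first: 18 + 49 = 67
Multiply: 67 × 3 = 201
Subtract: 201 - 32 = 169
169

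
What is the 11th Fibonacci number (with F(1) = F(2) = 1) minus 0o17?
The 11th Fibonacci number (with F(1) = F(2) = 1): 1, 1, 2, 3, 5, 8, 13, 21, 34, 55, 89 → 89
Convert 0o17 (octal) → 1×8 + 7 = 15 (decimal)
Compute 89 - 15 = 74
74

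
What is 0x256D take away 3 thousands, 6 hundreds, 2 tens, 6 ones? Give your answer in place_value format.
Convert 0x256D (hexadecimal) → 2×4096 + 5×256 + 6×16 + 13 = 9581 (decimal)
Convert 3 thousands, 6 hundreds, 2 tens, 6 ones (place-value notation) → 3×1000 + 6×100 + 2×10 + 6 = 3626 (decimal)
Compute 9581 - 3626 = 5955
Convert 5955 (decimal) → 5955 = 5×1000 + 9×100 + 5×10 + 5 → 5 thousands, 9 hundreds, 5 tens, 5 ones (place-value notation)
5 thousands, 9 hundreds, 5 tens, 5 ones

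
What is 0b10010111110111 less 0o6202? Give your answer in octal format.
Convert 0b10010111110111 (binary) → 8192 + 1024 + 256 + 128 + 64 + 32 + 16 + 4 + 2 + 1 = 9719 (decimal)
Convert 0o6202 (octal) → 6×512 + 2×64 + 2 = 3202 (decimal)
Compute 9719 - 3202 = 6517
Convert 6517 (decimal) → 6517 = 1×4096 + 4×512 + 5×64 + 6×8 + 5 → 0o14565 (octal)
0o14565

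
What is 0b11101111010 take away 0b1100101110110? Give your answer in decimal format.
Convert 0b11101111010 (binary) → 1024 + 512 + 256 + 64 + 32 + 16 + 8 + 2 = 1914 (decimal)
Convert 0b1100101110110 (binary) → 4096 + 2048 + 256 + 64 + 32 + 16 + 4 + 2 = 6518 (decimal)
Compute 1914 - 6518 = -4604
-4604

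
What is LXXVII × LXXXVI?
Convert LXXVII (Roman numeral) → 50 + 10 + 10 + 5 + 1 + 1 = 77 (decimal)
Convert LXXXVI (Roman numeral) → 50 + 10 + 10 + 10 + 5 + 1 = 86 (decimal)
Compute 77 × 86 = 6622
6622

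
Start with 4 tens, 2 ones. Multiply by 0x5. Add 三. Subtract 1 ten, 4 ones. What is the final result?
Convert 4 tens, 2 ones (place-value notation) → 4×10 + 2 = 42 (decimal)
Start: 42
Convert 0x5 (hexadecimal) → 5 (decimal)
42 × 5 = 210
Convert 三 (Chinese numeral) → 3 (decimal)
210 + 3 = 213
Convert 1 ten, 4 ones (place-value notation) → 1×10 + 4 = 14 (decimal)
213 - 14 = 199
199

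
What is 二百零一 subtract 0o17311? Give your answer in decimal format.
Convert 二百零一 (Chinese numeral) → 2×100 + 1 = 201 (decimal)
Convert 0o17311 (octal) → 1×4096 + 7×512 + 3×64 + 1×8 + 1 = 7881 (decimal)
Compute 201 - 7881 = -7680
-7680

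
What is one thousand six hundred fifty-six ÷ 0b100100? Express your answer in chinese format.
Convert one thousand six hundred fifty-six (English words) → 1×1000 + 6×100 + 56 = 1656 (decimal)
Convert 0b100100 (binary) → 32 + 4 = 36 (decimal)
Compute 1656 ÷ 36 = 46
Convert 46 (decimal) → 46 = 4×10 + 6 → 四十六 (Chinese numeral)
四十六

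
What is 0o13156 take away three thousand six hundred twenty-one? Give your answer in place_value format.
Convert 0o13156 (octal) → 1×4096 + 3×512 + 1×64 + 5×8 + 6 = 5742 (decimal)
Convert three thousand six hundred twenty-one (English words) → 3×1000 + 6×100 + 21 = 3621 (decimal)
Compute 5742 - 3621 = 2121
Convert 2121 (decimal) → 2121 = 2×1000 + 1×100 + 2×10 + 1 → 2 thousands, 1 hundred, 2 tens, 1 one (place-value notation)
2 thousands, 1 hundred, 2 tens, 1 one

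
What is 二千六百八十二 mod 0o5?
Convert 二千六百八十二 (Chinese numeral) → 2×1000 + 6×100 + 8×10 + 2 = 2682 (decimal)
Convert 0o5 (octal) → 5 (decimal)
Compute 2682 mod 5 = 2
2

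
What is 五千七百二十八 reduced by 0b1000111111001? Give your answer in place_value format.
Convert 五千七百二十八 (Chinese numeral) → 5×1000 + 7×100 + 2×10 + 8 = 5728 (decimal)
Convert 0b1000111111001 (binary) → 4096 + 256 + 128 + 64 + 32 + 16 + 8 + 1 = 4601 (decimal)
Compute 5728 - 4601 = 1127
Convert 1127 (decimal) → 1127 = 1×1000 + 1×100 + 2×10 + 7 → 1 thousand, 1 hundred, 2 tens, 7 ones (place-value notation)
1 thousand, 1 hundred, 2 tens, 7 ones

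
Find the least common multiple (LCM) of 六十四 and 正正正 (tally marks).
Convert 六十四 (Chinese numeral) → 6×10 + 4 = 64 (decimal)
Convert 正正正 (tally marks) → 5 + 5 + 5 = 15 (decimal)
Compute lcm(64, 15) = 960
960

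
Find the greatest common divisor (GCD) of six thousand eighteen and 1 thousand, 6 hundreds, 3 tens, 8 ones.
Convert six thousand eighteen (English words) → 6×1000 + 18 = 6018 (decimal)
Convert 1 thousand, 6 hundreds, 3 tens, 8 ones (place-value notation) → 1×1000 + 6×100 + 3×10 + 8 = 1638 (decimal)
Compute gcd(6018, 1638) = 6
6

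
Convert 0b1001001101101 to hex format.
Convert 0b1001001101101 (binary) → 4096 + 512 + 64 + 32 + 8 + 4 + 1 = 4717 (decimal)
Convert 4717 (decimal) → 4717 = 1×4096 + 2×256 + 6×16 + 13 → 0x126D (hexadecimal)
0x126D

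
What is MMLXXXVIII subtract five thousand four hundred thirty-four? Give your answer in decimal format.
Convert MMLXXXVIII (Roman numeral) → 1000 + 1000 + 50 + 10 + 10 + 10 + 5 + 1 + 1 + 1 = 2088 (decimal)
Convert five thousand four hundred thirty-four (English words) → 5×1000 + 4×100 + 34 = 5434 (decimal)
Compute 2088 - 5434 = -3346
-3346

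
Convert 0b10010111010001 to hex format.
Convert 0b10010111010001 (binary) → 8192 + 1024 + 256 + 128 + 64 + 16 + 1 = 9681 (decimal)
Convert 9681 (decimal) → 9681 = 2×4096 + 5×256 + 13×16 + 1 → 0x25D1 (hexadecimal)
0x25D1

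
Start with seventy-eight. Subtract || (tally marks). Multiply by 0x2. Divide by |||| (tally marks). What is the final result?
Convert seventy-eight (English words) → 78 (decimal)
Start: 78
Convert || (tally marks) → 2 (decimal)
78 - 2 = 76
Convert 0x2 (hexadecimal) → 2 (decimal)
76 × 2 = 152
Convert |||| (tally marks) → 4 (decimal)
152 ÷ 4 = 38
38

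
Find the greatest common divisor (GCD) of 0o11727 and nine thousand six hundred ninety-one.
Convert 0o11727 (octal) → 1×4096 + 1×512 + 7×64 + 2×8 + 7 = 5079 (decimal)
Convert nine thousand six hundred ninety-one (English words) → 9×1000 + 6×100 + 91 = 9691 (decimal)
Compute gcd(5079, 9691) = 1
1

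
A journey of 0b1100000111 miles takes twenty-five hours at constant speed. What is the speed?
Convert 0b1100000111 (binary) → 512 + 256 + 4 + 2 + 1 = 775 (decimal)
Convert twenty-five (English words) → 25 (decimal)
Compute 775 ÷ 25 = 31
31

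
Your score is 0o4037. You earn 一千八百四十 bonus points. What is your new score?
Convert 0o4037 (octal) → 4×512 + 3×8 + 7 = 2079 (decimal)
Convert 一千八百四十 (Chinese numeral) → 1×1000 + 8×100 + 4×10 = 1840 (decimal)
Compute 2079 + 1840 = 3919
3919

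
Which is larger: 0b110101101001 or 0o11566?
Convert 0b110101101001 (binary) → 2048 + 1024 + 256 + 64 + 32 + 8 + 1 = 3433 (decimal)
Convert 0o11566 (octal) → 1×4096 + 1×512 + 5×64 + 6×8 + 6 = 4982 (decimal)
Compare 3433 vs 4982: larger = 4982
4982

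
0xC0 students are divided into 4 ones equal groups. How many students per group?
Convert 0xC0 (hexadecimal) → 12×16 = 192 (decimal)
Convert 4 ones (place-value notation) → 4 (decimal)
Compute 192 ÷ 4 = 48
48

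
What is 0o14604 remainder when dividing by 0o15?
Convert 0o14604 (octal) → 1×4096 + 4×512 + 6×64 + 4 = 6532 (decimal)
Convert 0o15 (octal) → 1×8 + 5 = 13 (decimal)
Compute 6532 mod 13 = 6
6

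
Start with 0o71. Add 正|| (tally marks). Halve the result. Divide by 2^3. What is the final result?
Convert 0o71 (octal) → 7×8 + 1 = 57 (decimal)
Start: 57
Convert 正|| (tally marks) → 5 + 2 = 7 (decimal)
57 + 7 = 64
64 ÷ 2 = 32
Convert 2^3 (power) → 8 (decimal)
32 ÷ 8 = 4
4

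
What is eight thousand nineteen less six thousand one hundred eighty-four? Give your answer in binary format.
Convert eight thousand nineteen (English words) → 8×1000 + 19 = 8019 (decimal)
Convert six thousand one hundred eighty-four (English words) → 6×1000 + 1×100 + 84 = 6184 (decimal)
Compute 8019 - 6184 = 1835
Convert 1835 (decimal) → 1835 = 1024 + 512 + 256 + 32 + 8 + 2 + 1 → 0b11100101011 (binary)
0b11100101011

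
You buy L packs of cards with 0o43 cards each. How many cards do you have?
Convert 0o43 (octal) → 4×8 + 3 = 35 (decimal)
Convert L (Roman numeral) → 50 (decimal)
Compute 35 × 50 = 1750
1750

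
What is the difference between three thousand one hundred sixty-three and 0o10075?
Convert three thousand one hundred sixty-three (English words) → 3×1000 + 1×100 + 63 = 3163 (decimal)
Convert 0o10075 (octal) → 1×4096 + 7×8 + 5 = 4157 (decimal)
Difference: |3163 - 4157| = 994
994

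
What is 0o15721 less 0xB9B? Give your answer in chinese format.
Convert 0o15721 (octal) → 1×4096 + 5×512 + 7×64 + 2×8 + 1 = 7121 (decimal)
Convert 0xB9B (hexadecimal) → 11×256 + 9×16 + 11 = 2971 (decimal)
Compute 7121 - 2971 = 4150
Convert 4150 (decimal) → 4150 = 4×1000 + 1×100 + 5×10 → 四千一百五十 (Chinese numeral)
四千一百五十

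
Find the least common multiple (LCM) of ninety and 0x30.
Convert ninety (English words) → 90 (decimal)
Convert 0x30 (hexadecimal) → 3×16 = 48 (decimal)
Compute lcm(90, 48) = 720
720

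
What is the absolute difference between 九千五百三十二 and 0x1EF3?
Convert 九千五百三十二 (Chinese numeral) → 9×1000 + 5×100 + 3×10 + 2 = 9532 (decimal)
Convert 0x1EF3 (hexadecimal) → 1×4096 + 14×256 + 15×16 + 3 = 7923 (decimal)
Compute |9532 - 7923| = 1609
1609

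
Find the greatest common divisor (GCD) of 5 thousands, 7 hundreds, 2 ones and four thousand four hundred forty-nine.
Convert 5 thousands, 7 hundreds, 2 ones (place-value notation) → 5×1000 + 7×100 + 2 = 5702 (decimal)
Convert four thousand four hundred forty-nine (English words) → 4×1000 + 4×100 + 49 = 4449 (decimal)
Compute gcd(5702, 4449) = 1
1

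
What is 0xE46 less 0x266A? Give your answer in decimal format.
Convert 0xE46 (hexadecimal) → 14×256 + 4×16 + 6 = 3654 (decimal)
Convert 0x266A (hexadecimal) → 2×4096 + 6×256 + 6×16 + 10 = 9834 (decimal)
Compute 3654 - 9834 = -6180
-6180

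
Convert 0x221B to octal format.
Convert 0x221B (hexadecimal) → 2×4096 + 2×256 + 1×16 + 11 = 8731 (decimal)
Convert 8731 (decimal) → 8731 = 2×4096 + 1×512 + 3×8 + 3 → 0o21033 (octal)
0o21033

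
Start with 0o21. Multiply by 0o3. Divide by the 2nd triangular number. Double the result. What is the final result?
Convert 0o21 (octal) → 2×8 + 1 = 17 (decimal)
Start: 17
Convert 0o3 (octal) → 3 (decimal)
17 × 3 = 51
Convert the 2nd triangular number (triangular index) → 2×3/2 = 3 (decimal)
51 ÷ 3 = 17
17 × 2 = 34
34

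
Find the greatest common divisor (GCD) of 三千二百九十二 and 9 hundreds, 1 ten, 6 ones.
Convert 三千二百九十二 (Chinese numeral) → 3×1000 + 2×100 + 9×10 + 2 = 3292 (decimal)
Convert 9 hundreds, 1 ten, 6 ones (place-value notation) → 9×100 + 1×10 + 6 = 916 (decimal)
Compute gcd(3292, 916) = 4
4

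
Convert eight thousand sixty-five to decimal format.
Convert eight thousand sixty-five (English words) → 8×1000 + 65 = 8065 (decimal)
8065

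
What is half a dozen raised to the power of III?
Convert half a dozen (colloquial) → 6 (decimal)
Convert III (Roman numeral) → 1 + 1 + 1 = 3 (decimal)
Compute 6 ^ 3 = 216
216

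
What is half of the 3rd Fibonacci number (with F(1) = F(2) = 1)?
The 3rd Fibonacci number (with F(1) = F(2) = 1): 1, 1, 2 → 2
Compute 2 ÷ 2 = 1
1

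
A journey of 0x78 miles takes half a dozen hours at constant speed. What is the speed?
Convert 0x78 (hexadecimal) → 7×16 + 8 = 120 (decimal)
Convert half a dozen (colloquial) → 6 (decimal)
Compute 120 ÷ 6 = 20
20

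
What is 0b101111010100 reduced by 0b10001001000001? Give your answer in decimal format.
Convert 0b101111010100 (binary) → 2048 + 512 + 256 + 128 + 64 + 16 + 4 = 3028 (decimal)
Convert 0b10001001000001 (binary) → 8192 + 512 + 64 + 1 = 8769 (decimal)
Compute 3028 - 8769 = -5741
-5741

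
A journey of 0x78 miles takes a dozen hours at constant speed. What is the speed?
Convert 0x78 (hexadecimal) → 7×16 + 8 = 120 (decimal)
Convert a dozen (colloquial) → 12 (decimal)
Compute 120 ÷ 12 = 10
10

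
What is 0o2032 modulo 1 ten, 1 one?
Convert 0o2032 (octal) → 2×512 + 3×8 + 2 = 1050 (decimal)
Convert 1 ten, 1 one (place-value notation) → 1×10 + 1 = 11 (decimal)
Compute 1050 mod 11 = 5
5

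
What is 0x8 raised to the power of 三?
Convert 0x8 (hexadecimal) → 8 (decimal)
Convert 三 (Chinese numeral) → 3 (decimal)
Compute 8 ^ 3 = 512
512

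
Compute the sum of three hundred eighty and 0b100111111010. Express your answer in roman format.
Convert three hundred eighty (English words) → 3×100 + 80 = 380 (decimal)
Convert 0b100111111010 (binary) → 2048 + 256 + 128 + 64 + 32 + 16 + 8 + 2 = 2554 (decimal)
Compute 380 + 2554 = 2934
Convert 2934 (decimal) → 2934 = 1000 + 1000 + 900 + 10 + 10 + 10 + 4 → MMCMXXXIV (Roman numeral)
MMCMXXXIV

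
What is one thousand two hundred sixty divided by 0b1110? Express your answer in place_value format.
Convert one thousand two hundred sixty (English words) → 1×1000 + 2×100 + 60 = 1260 (decimal)
Convert 0b1110 (binary) → 8 + 4 + 2 = 14 (decimal)
Compute 1260 ÷ 14 = 90
Convert 90 (decimal) → 90 = 9×10 → 9 tens (place-value notation)
9 tens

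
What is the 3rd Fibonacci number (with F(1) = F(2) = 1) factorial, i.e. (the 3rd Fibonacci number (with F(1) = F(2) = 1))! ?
Convert the 3rd Fibonacci number (with F(1) = F(2) = 1) (Fibonacci index) → 1, 1, 2 → 2 (decimal)
Compute 2! = 2
2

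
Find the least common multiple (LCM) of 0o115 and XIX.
Convert 0o115 (octal) → 1×64 + 1×8 + 5 = 77 (decimal)
Convert XIX (Roman numeral) → 10 + 9 = 19 (decimal)
Compute lcm(77, 19) = 1463
1463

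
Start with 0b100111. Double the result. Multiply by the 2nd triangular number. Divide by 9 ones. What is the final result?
Convert 0b100111 (binary) → 32 + 4 + 2 + 1 = 39 (decimal)
Start: 39
39 × 2 = 78
Convert the 2nd triangular number (triangular index) → 2×3/2 = 3 (decimal)
78 × 3 = 234
Convert 9 ones (place-value notation) → 9 (decimal)
234 ÷ 9 = 26
26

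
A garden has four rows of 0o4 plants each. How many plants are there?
Convert 0o4 (octal) → 4 (decimal)
Convert four (English words) → 4 (decimal)
Compute 4 × 4 = 16
16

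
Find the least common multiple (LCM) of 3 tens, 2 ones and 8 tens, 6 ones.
Convert 3 tens, 2 ones (place-value notation) → 3×10 + 2 = 32 (decimal)
Convert 8 tens, 6 ones (place-value notation) → 8×10 + 6 = 86 (decimal)
Compute lcm(32, 86) = 1376
1376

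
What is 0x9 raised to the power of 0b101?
Convert 0x9 (hexadecimal) → 9 (decimal)
Convert 0b101 (binary) → 4 + 1 = 5 (decimal)
Compute 9 ^ 5 = 59049
59049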